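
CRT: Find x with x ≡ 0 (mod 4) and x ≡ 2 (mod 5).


m₁ = 4, m₂ = 5, gcd = 1, so CRT applies. M = m₁·m₂ = 20
Let M₁ = M/m₁ = 5, M₂ = M/m₂ = 4
Find y₁ ≡ M₁⁻¹ (mod m₁): 5⁻¹ ≡ 1 (mod 4)
Find y₂ ≡ M₂⁻¹ (mod m₂): 4⁻¹ ≡ 4 (mod 5)
x = a₁·M₁·y₁ + a₂·M₂·y₂ = 0·5·1 + 2·4·4 = 32
Reduce mod 20: x ≡ 12
Check: 12 mod 4 = 0 ✓, 12 mod 5 = 2 ✓

x ≡ 12 (mod 20)


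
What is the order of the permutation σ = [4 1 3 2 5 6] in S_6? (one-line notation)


Cycle decomposition: (1 4 2)
Cycle lengths: 3
Order = lcm(3) = 3

ord(σ) = 3


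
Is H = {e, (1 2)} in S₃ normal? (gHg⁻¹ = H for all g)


H = {e, (1 2)} in S₃
(1 3)(1 2)(1 3)⁻¹ = (2 3) ∉ {e, (1 2)}, so it is not normal

No, not a normal subgroup


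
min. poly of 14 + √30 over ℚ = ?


Let α = 14 + √30. Then α - 14 = √30, so (α - 14)² = 30, giving α² - 28α + 166 = 0. Degree 2 and α ∉ ℚ, so this is the minimal polynomial.

Minimal polynomial: x² - 28x + 166


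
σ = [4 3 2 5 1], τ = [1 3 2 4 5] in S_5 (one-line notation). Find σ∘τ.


σ∘τ: apply τ first, then σ
1 →τ 1 →σ 4
2 →τ 3 →σ 2
3 →τ 2 →σ 3
4 →τ 4 →σ 5
5 →τ 5 →σ 1

σ∘τ = [4 2 3 5 1]


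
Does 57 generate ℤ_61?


g generates ℤ_n iff gcd(g, n) = 1
gcd(57, 61) = 1
Since gcd = 1, 57 is a generator.

Yes, 57 generates ℤ_61


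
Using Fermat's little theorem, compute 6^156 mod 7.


Fermat's little theorem: if p is prime and gcd(a,p)=1, then a^(p-1) ≡ 1 (mod p)
p = 7 is prime, gcd(6,7) = 1
Reduce exponent: 156 mod 6 = 0
So 6^156 ≡ 6^0 (mod 7)
6^0 = 1

6^156 ≡ 1 (mod 7)


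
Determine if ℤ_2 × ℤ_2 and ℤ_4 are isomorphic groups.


Comparing ℤ_2 × ℤ_2 and ℤ_4:
gcd(2,2) = 2 ≠ 1. Max element order in ℤ_2×ℤ_2 is lcm(2,2) = 2 < 4, so it has no element of order 4

No, ℤ_2 × ℤ_2 ≇ ℤ_4


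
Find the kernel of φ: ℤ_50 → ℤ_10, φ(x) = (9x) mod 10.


Kernel = preimage of identity
ker(φ) = {x ∈ ℤ_50 : 9x ≡ 0 (mod 10)}. Since 10 | 50, φ is well-defined. The kernel is the cyclic subgroup ⟨10⟩ of ℤ_50 (order 5), i.e. {0, 10, 20, 30, 40}

ker(φ) = {0, 10, 20, 30, 40}


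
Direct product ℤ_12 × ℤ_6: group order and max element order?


|ℤ_12 × ℤ_6| = 12 × 6 = 72
Max element order = lcm(12,6) = 12
Cyclic? No (gcd=6)

|ℤ_12×ℤ_6| = 72, max element order = 12


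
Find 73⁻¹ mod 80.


Use the extended Euclidean algorithm to write 1 = 73·s + 80·t; then s mod 80 is the inverse.
Euclidean algorithm:
  73 = 0·80 + 73
  80 = 1·73 + 7
  73 = 10·7 + 3
  7 = 2·3 + 1
  3 = 3·1 + 0
gcd(73,80) = 1
Back-substitution gives: 73·(-23) + 80·(21) = 1
So 73⁻¹ ≡ -23 ≡ 57 (mod 80)
Check: 73 × 57 = 4161 ≡ 1 (mod 80) ✓

73⁻¹ ≡ 57 (mod 80)


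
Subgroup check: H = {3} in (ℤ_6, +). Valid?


Subgroup test for H = {3} in (ℤ_6, +):
(1) 0 ∈ H? No
(2) Closure: for all a,b ∈ H, (a+b) mod 6 ∈ H? No  [counterexample: 3 + 3 = 0 ∉ H]
(3) Inverses: for all a ∈ H, -a mod 6 ∈ H? Yes

No, H is not a subgroup of ℤ_6


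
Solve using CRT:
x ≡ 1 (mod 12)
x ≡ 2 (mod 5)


m₁ = 12, m₂ = 5, gcd = 1, so CRT applies. M = m₁·m₂ = 60
Let M₁ = M/m₁ = 5, M₂ = M/m₂ = 12
Find y₁ ≡ M₁⁻¹ (mod m₁): 5⁻¹ ≡ 5 (mod 12)
Find y₂ ≡ M₂⁻¹ (mod m₂): 12⁻¹ ≡ 3 (mod 5)
x = a₁·M₁·y₁ + a₂·M₂·y₂ = 1·5·5 + 2·12·3 = 97
Reduce mod 60: x ≡ 37
Check: 37 mod 12 = 1 ✓, 37 mod 5 = 2 ✓

x ≡ 37 (mod 60)


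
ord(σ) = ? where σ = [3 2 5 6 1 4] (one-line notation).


Cycle decomposition: (1 3 5) (4 6)
Cycle lengths: 3, 2
Order = lcm(3, 2) = 6

ord(σ) = 6


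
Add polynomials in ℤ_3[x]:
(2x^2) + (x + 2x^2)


Add coefficients mod 3:
x^0: 0 + 0 = 0 (mod 3)
x^1: 0 + 1 = 1 (mod 3)
x^2: 2 + 2 = 1 (mod 3)
Result: x + x^2

f + g = x + x^2


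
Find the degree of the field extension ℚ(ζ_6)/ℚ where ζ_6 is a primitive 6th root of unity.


[ℚ(ζ_n):ℚ] = deg Φ_n(x) = φ(n). Here φ(6) = 2

[ℚ(ζ_6)/ℚ where ζ_6 is a primitive 6th root of unity] = 2


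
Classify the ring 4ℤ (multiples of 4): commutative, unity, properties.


4ℤ is a commutative ring under +,× but has no multiplicative identity (1 ∉ 4ℤ); it has no zero divisors, but without unity it is not an integral domain
Commutative: Yes
Integral domain: No
Has unity: No

4ℤ (multiples of 4): Commutative=Yes, Unity=No


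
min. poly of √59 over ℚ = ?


√59 satisfies x² - 59 = 0, irreducible over ℚ since 59 is squarefree

Minimal polynomial: x² - 59


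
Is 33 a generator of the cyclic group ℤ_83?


g generates ℤ_n iff gcd(g, n) = 1
gcd(33, 83) = 1
Since gcd = 1, 33 is a generator.

Yes, 33 generates ℤ_83


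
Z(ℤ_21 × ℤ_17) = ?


Z(G) = {g ∈ G | gx = xg for all x ∈ G}
Direct product of abelian groups is abelian, so Z(G) = G

Z(ℤ_21 × ℤ_17) = ℤ_21 × ℤ_17


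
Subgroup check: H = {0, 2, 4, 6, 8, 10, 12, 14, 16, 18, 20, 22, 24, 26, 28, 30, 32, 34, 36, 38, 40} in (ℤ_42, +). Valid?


Subgroup test for H = {0, 2, 4, 6, 8, 10, 12, 14, 16, 18, 20, 22, 24, 26, 28, 30, 32, 34, 36, 38, 40} in (ℤ_42, +):
(1) 0 ∈ H? Yes
(2) Closure: for all a,b ∈ H, (a+b) mod 42 ∈ H? Yes
(3) Inverses: for all a ∈ H, -a mod 42 ∈ H? Yes

Yes, H is a subgroup of ℤ_42


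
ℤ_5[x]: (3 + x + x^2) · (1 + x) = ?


Expand and collect like terms; reduce coefficients mod 5:
x^0: 3·1 = 3 ≡ 3 (mod 5)
x^1: 3·1 + 1·1 = 4 ≡ 4 (mod 5)
x^2: 1·1 + 1·1 = 2 ≡ 2 (mod 5)
x^3: 1·1 = 1 ≡ 1 (mod 5)
Result: 3 + 4x + 2x^2 + x^3

f · g = 3 + 4x + 2x^2 + x^3


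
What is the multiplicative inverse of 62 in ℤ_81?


Use the extended Euclidean algorithm to write 1 = 62·s + 81·t; then s mod 81 is the inverse.
Euclidean algorithm:
  62 = 0·81 + 62
  81 = 1·62 + 19
  62 = 3·19 + 5
  19 = 3·5 + 4
  5 = 1·4 + 1
  4 = 4·1 + 0
gcd(62,81) = 1
Back-substitution gives: 62·(17) + 81·(-13) = 1
So 62⁻¹ ≡ 17 ≡ 17 (mod 81)
Check: 62 × 17 = 1054 ≡ 1 (mod 81) ✓

62⁻¹ ≡ 17 (mod 81)


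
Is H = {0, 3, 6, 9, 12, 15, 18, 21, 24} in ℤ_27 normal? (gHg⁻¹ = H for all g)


H = {0, 3, 6, 9, 12, 15, 18, 21, 24} in ℤ_27
ℤ_27 is abelian; every subgroup of an abelian group is normal

Yes, normal subgroup


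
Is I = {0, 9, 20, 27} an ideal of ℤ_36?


Check ideal conditions for I = {0, 9, 20, 27} in ℤ_36:
(1) I is an additive subgroup? No
(2) For r ∈ ℤ_36 and a ∈ I: r·a ∈ I? No  [counterexample: r=2, a=9, r·a mod 36 = 18 ∉ I]

No, I is not an ideal of ℤ_36


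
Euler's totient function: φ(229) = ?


Factor n: 229 = 229
φ(n) = n · ∏(1 - 1/p) over distinct primes p | n
φ(229) = 229 · (1 - 1/229) = 228

φ(229) = 228


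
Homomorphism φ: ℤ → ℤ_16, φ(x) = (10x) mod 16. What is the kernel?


Kernel = preimage of identity
ker(φ) = {x ∈ ℤ : 10x ≡ 0 (mod 16)}. gcd(10,16) = 2, so 10x ≡ 0 (mod 16) ⟺ x ≡ 0 (mod 16/2 = 8). Hence ker(φ) = 8ℤ

ker(φ) = 8ℤ


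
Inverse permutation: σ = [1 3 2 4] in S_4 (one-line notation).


To find σ⁻¹, swap domain and range:
σ(1) = 1 → σ⁻¹(1) = 1
σ(2) = 3 → σ⁻¹(3) = 2
σ(3) = 2 → σ⁻¹(2) = 3
σ(4) = 4 → σ⁻¹(4) = 4

σ⁻¹ = [1 3 2 4]


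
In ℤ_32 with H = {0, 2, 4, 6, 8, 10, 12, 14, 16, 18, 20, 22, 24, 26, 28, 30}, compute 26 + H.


26 + H = {26 + h (mod 32) : h ∈ H}
26+0=26, 26+2=28, 26+4=30, 26+6=0, 26+8=2, 26+10=4, 26+12=6, 26+14=8, 26+16=10, 26+18=12, 26+20=14, 26+22=16, 26+24=18, 26+26=20, 26+28=22, 26+30=24
26 + H = {0, 2, 4, 6, 8, 10, 12, 14, 16, 18, 20, 22, 24, 26, 28, 30} = 0 + H

26 + H = {0, 2, 4, 6, 8, 10, 12, 14, 16, 18, 20, 22, 24, 26, 28, 30}


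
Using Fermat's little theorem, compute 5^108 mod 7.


Fermat's little theorem: if p is prime and gcd(a,p)=1, then a^(p-1) ≡ 1 (mod p)
p = 7 is prime, gcd(5,7) = 1
Reduce exponent: 108 mod 6 = 0
So 5^108 ≡ 5^0 (mod 7)
5^0 = 1

5^108 ≡ 1 (mod 7)


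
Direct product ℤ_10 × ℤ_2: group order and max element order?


|ℤ_10 × ℤ_2| = 10 × 2 = 20
Max element order = lcm(10,2) = 10
Cyclic? No (gcd=2)

|ℤ_10×ℤ_2| = 20, max element order = 10


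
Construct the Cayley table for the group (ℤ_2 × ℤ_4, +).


Elements: {(0,0), (0,1), (0,2), (0,3), (1,0), (1,1), (1,2), (1,3)}
Operation: componentwise addition mod (2, 4)
Entry (a, b) = ((a₁+b₁) mod 2, (a₂+b₂) mod 4)

Cayley table:
      | (0,0) | (0,1) | (0,2) | (0,3) | (1,0) | (1,1) | (1,2) | (1,3)
(0,0) | (0,0) | (0,1) | (0,2) | (0,3) | (1,0) | (1,1) | (1,2) | (1,3)
(0,1) | (0,1) | (0,2) | (0,3) | (0,0) | (1,1) | (1,2) | (1,3) | (1,0)
(0,2) | (0,2) | (0,3) | (0,0) | (0,1) | (1,2) | (1,3) | (1,0) | (1,1)
(0,3) | (0,3) | (0,0) | (0,1) | (0,2) | (1,3) | (1,0) | (1,1) | (1,2)
(1,0) | (1,0) | (1,1) | (1,2) | (1,3) | (0,0) | (0,1) | (0,2) | (0,3)
(1,1) | (1,1) | (1,2) | (1,3) | (1,0) | (0,1) | (0,2) | (0,3) | (0,0)
(1,2) | (1,2) | (1,3) | (1,0) | (1,1) | (0,2) | (0,3) | (0,0) | (0,1)
(1,3) | (1,3) | (1,0) | (1,1) | (1,2) | (0,3) | (0,0) | (0,1) | (0,2)


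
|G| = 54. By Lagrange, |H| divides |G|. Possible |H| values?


Lagrange's theorem: |H| divides |G|
|G| = 54
Divisors of 54: 1, 2, 3, 6, 9, 18, 27, 54

Possible subgroup orders: {1, 2, 3, 6, 9, 18, 27, 54}


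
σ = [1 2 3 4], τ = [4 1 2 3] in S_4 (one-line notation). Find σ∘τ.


σ∘τ: apply τ first, then σ
1 →τ 4 →σ 4
2 →τ 1 →σ 1
3 →τ 2 →σ 2
4 →τ 3 →σ 3

σ∘τ = [4 1 2 3]


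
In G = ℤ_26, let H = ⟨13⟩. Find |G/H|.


|⟨13⟩| = n / gcd(13, 26) = 26 / 13 = 2
H is normal (ℤ_26 is abelian).
|G/H| = |G| / |H| = 26 / 2 = 13

|G/H| = 13


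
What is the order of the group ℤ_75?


ℤ_n has n elements.

|ℤ_75| = 75


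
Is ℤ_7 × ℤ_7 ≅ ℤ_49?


Comparing ℤ_7 × ℤ_7 and ℤ_49:
gcd(7,7) = 7 ≠ 1. Max element order in ℤ_7×ℤ_7 is lcm(7,7) = 7 < 49, so it has no element of order 49

No, ℤ_7 × ℤ_7 ≇ ℤ_49


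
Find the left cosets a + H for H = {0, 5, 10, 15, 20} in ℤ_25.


H = {0, 5, 10, 15, 20}, |H| = 5
Number of cosets = |G|/|H| = 25/5 = 5
0 + H = {0, 5, 10, 15, 20}
1 + H = {1, 6, 11, 16, 21}
2 + H = {2, 7, 12, 17, 22}
3 + H = {3, 8, 13, 18, 23}
4 + H = {4, 9, 14, 19, 24}

Cosets: 0+H={0,5,10,15,20}; 1+H={1,6,11,16,21}; 2+H={2,7,12,17,22}; 3+H={3,8,13,18,23}; 4+H={4,9,14,19,24}


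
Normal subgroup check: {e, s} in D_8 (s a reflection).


H = {e, s} in D_8 (s a reflection)
r·s·r⁻¹ = sr⁻² ≠ s for n ≥ 3, so {e, s} is not closed under conjugation

No, not a normal subgroup


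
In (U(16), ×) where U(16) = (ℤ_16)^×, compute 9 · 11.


Operation: multiplication mod 16
9 · 11 = (a × b) mod 16 with a = 9, b = 11

9 · 11 = 3


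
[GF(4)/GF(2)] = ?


GF(4) = GF(2^2), so the extension degree is 2

[GF(4)/GF(2)] = 2


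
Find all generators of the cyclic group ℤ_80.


g generates ℤ_n iff gcd(g,n) = 1
Prime factors of 80: 2, 5
Generators are g ∈ {1,...,79} not divisible by any of these primes.
Generators: {1, 3, 7, 9, 11, 13, 17, 19, 21, 23, 27, 29, 31, 33, 37, 39, 41, 43, 47, 49, 51, 53, 57, 59, 61, 63, 67, 69, 71, 73, 77, 79}
Number of generators = φ(80) = 32

Generators of ℤ_80 = {1, 3, 7, 9, 11, 13, 17, 19, 21, 23, 27, 29, 31, 33, 37, 39, 41, 43, 47, 49, 51, 53, 57, 59, 61, 63, 67, 69, 71, 73, 77, 79}


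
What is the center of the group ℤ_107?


Z(G) = {g ∈ G | gx = xg for all x ∈ G}
ℤ_107 is abelian, so Z(G) = G

Z(ℤ_107) = ℤ_107


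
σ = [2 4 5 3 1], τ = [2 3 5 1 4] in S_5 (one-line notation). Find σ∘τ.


σ∘τ: apply τ first, then σ
1 →τ 2 →σ 4
2 →τ 3 →σ 5
3 →τ 5 →σ 1
4 →τ 1 →σ 2
5 →τ 4 →σ 3

σ∘τ = [4 5 1 2 3]


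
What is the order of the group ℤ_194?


ℤ_n has n elements.

|ℤ_194| = 194


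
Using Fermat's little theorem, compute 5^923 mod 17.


Fermat's little theorem: if p is prime and gcd(a,p)=1, then a^(p-1) ≡ 1 (mod p)
p = 17 is prime, gcd(5,17) = 1
Reduce exponent: 923 mod 16 = 11
So 5^923 ≡ 5^11 (mod 17)
5^11 mod 17 = 11

5^923 ≡ 11 (mod 17)


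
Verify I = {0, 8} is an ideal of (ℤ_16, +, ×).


Check ideal conditions for I = {0, 8} in ℤ_16:
(1) I is an additive subgroup? Yes
(2) For r ∈ ℤ_16 and a ∈ I: r·a ∈ I? Yes

Yes, I is an ideal of ℤ_16


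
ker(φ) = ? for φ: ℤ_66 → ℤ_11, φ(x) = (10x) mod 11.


Kernel = preimage of identity
ker(φ) = {x ∈ ℤ_66 : 10x ≡ 0 (mod 11)}. Since 11 | 66, φ is well-defined. The kernel is the cyclic subgroup ⟨11⟩ of ℤ_66 (order 6), i.e. {0, 11, 22, 33, 44, 55}

ker(φ) = {0, 11, 22, 33, 44, 55}


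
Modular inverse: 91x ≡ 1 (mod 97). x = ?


Use the extended Euclidean algorithm to write 1 = 91·s + 97·t; then s mod 97 is the inverse.
Euclidean algorithm:
  91 = 0·97 + 91
  97 = 1·91 + 6
  91 = 15·6 + 1
  6 = 6·1 + 0
gcd(91,97) = 1
Back-substitution gives: 91·(16) + 97·(-15) = 1
So 91⁻¹ ≡ 16 ≡ 16 (mod 97)
Check: 91 × 16 = 1456 ≡ 1 (mod 97) ✓

91⁻¹ ≡ 16 (mod 97)


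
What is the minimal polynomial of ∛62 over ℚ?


∛62 satisfies x³ - 62 = 0, irreducible over ℚ (no rational root; 62 is not a perfect cube)

Minimal polynomial: x³ - 62


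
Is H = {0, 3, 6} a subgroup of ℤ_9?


Subgroup test for H = {0, 3, 6} in (ℤ_9, +):
(1) 0 ∈ H? Yes
(2) Closure: for all a,b ∈ H, (a+b) mod 9 ∈ H? Yes
(3) Inverses: for all a ∈ H, -a mod 9 ∈ H? Yes

Yes, H is a subgroup of ℤ_9


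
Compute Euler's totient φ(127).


Factor n: 127 = 127
φ(n) = n · ∏(1 - 1/p) over distinct primes p | n
φ(127) = 127 · (1 - 1/127) = 126

φ(127) = 126


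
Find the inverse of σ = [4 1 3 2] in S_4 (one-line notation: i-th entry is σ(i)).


To find σ⁻¹, swap domain and range:
σ(1) = 4 → σ⁻¹(4) = 1
σ(2) = 1 → σ⁻¹(1) = 2
σ(3) = 3 → σ⁻¹(3) = 3
σ(4) = 2 → σ⁻¹(2) = 4

σ⁻¹ = [2 4 3 1]


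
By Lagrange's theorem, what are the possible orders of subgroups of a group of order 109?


Lagrange's theorem: |H| divides |G|
|G| = 109
Divisors of 109: 1, 109

Possible subgroup orders: {1, 109}


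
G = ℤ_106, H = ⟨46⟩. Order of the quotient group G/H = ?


|⟨46⟩| = n / gcd(46, 106) = 106 / 2 = 53
H is normal (ℤ_106 is abelian).
|G/H| = |G| / |H| = 106 / 53 = 2

|G/H| = 2


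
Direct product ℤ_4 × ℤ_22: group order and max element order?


|ℤ_4 × ℤ_22| = 4 × 22 = 88
Max element order = lcm(4,22) = 44
Cyclic? No (gcd=2)

|ℤ_4×ℤ_22| = 88, max element order = 44


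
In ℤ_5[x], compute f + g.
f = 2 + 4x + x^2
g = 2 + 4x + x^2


Add coefficients mod 5:
x^0: 2 + 2 = 4 (mod 5)
x^1: 4 + 4 = 3 (mod 5)
x^2: 1 + 1 = 2 (mod 5)
Result: 4 + 3x + 2x^2

f + g = 4 + 3x + 2x^2


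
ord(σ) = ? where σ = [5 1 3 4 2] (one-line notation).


Cycle decomposition: (1 5 2)
Cycle lengths: 3
Order = lcm(3) = 3

ord(σ) = 3


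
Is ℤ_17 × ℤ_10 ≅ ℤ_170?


Comparing ℤ_17 × ℤ_10 and ℤ_170:
gcd(17,10) = 1, so ℤ_17 × ℤ_10 ≅ ℤ_170 (CRT)

Yes, ℤ_17 × ℤ_10 ≅ ℤ_170


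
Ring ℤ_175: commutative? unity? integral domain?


ℤ_175 is a commutative ring with unity 1; 175 = 5×35 is composite, so 5·35 ≡ 0 gives zero divisors (not an integral domain)
Commutative: Yes
Integral domain: No
Has unity: Yes

ℤ_175: Commutative=Yes, Unity=Yes


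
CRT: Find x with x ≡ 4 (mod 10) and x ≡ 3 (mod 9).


m₁ = 10, m₂ = 9, gcd = 1, so CRT applies. M = m₁·m₂ = 90
Let M₁ = M/m₁ = 9, M₂ = M/m₂ = 10
Find y₁ ≡ M₁⁻¹ (mod m₁): 9⁻¹ ≡ 9 (mod 10)
Find y₂ ≡ M₂⁻¹ (mod m₂): 10⁻¹ ≡ 1 (mod 9)
x = a₁·M₁·y₁ + a₂·M₂·y₂ = 4·9·9 + 3·10·1 = 354
Reduce mod 90: x ≡ 84
Check: 84 mod 10 = 4 ✓, 84 mod 9 = 3 ✓

x ≡ 84 (mod 90)


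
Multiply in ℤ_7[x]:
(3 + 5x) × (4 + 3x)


Expand and collect like terms; reduce coefficients mod 7:
x^0: 3·4 = 12 ≡ 5 (mod 7)
x^1: 3·3 + 5·4 = 29 ≡ 1 (mod 7)
x^2: 5·3 = 15 ≡ 1 (mod 7)
Result: 5 + x + x^2

f · g = 5 + x + x^2


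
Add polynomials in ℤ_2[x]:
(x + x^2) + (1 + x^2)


Add coefficients mod 2:
x^0: 0 + 1 = 1 (mod 2)
x^1: 1 + 0 = 1 (mod 2)
x^2: 1 + 1 = 0 (mod 2)
Result: 1 + x

f + g = 1 + x


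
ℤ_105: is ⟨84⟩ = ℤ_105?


g generates ℤ_n iff gcd(g, n) = 1
gcd(84, 105) = 21
Since gcd = 21 ≠ 1, ⟨84⟩ has order 5 < 105, so 84 is not a generator.

No, 84 does not generate ℤ_105


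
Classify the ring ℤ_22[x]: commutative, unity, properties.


ℤ_22 has zero divisors (2·11 ≡ 0), and these lift to constant zero divisors in ℤ_22[x]; so not an integral domain
Commutative: Yes
Integral domain: No
Has unity: Yes

ℤ_22[x]: Commutative=Yes, Unity=Yes


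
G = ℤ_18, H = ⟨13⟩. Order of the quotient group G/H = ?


|⟨13⟩| = n / gcd(13, 18) = 18 / 1 = 18
H is normal (ℤ_18 is abelian).
|G/H| = |G| / |H| = 18 / 18 = 1

|G/H| = 1


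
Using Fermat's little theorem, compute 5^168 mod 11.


Fermat's little theorem: if p is prime and gcd(a,p)=1, then a^(p-1) ≡ 1 (mod p)
p = 11 is prime, gcd(5,11) = 1
Reduce exponent: 168 mod 10 = 8
So 5^168 ≡ 5^8 (mod 11)
5^8 mod 11 = 4

5^168 ≡ 4 (mod 11)


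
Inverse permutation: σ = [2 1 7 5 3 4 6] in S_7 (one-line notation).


To find σ⁻¹, swap domain and range:
σ(1) = 2 → σ⁻¹(2) = 1
σ(2) = 1 → σ⁻¹(1) = 2
σ(3) = 7 → σ⁻¹(7) = 3
σ(4) = 5 → σ⁻¹(5) = 4
σ(5) = 3 → σ⁻¹(3) = 5
σ(6) = 4 → σ⁻¹(4) = 6
σ(7) = 6 → σ⁻¹(6) = 7

σ⁻¹ = [2 1 5 6 4 7 3]


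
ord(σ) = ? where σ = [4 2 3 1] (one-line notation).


Cycle decomposition: (1 4)
Cycle lengths: 2
Order = lcm(2) = 2

ord(σ) = 2


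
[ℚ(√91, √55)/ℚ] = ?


[ℚ(√91,√55):ℚ] = [ℚ(√91,√55):ℚ(√91)]·[ℚ(√91):ℚ] = 2·2 = 4

[ℚ(√91, √55)/ℚ] = 4


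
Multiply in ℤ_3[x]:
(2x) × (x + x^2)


Expand and collect like terms; reduce coefficients mod 3:
x^0: 0·0 = 0 ≡ 0 (mod 3)
x^1: 0·1 + 2·0 = 0 ≡ 0 (mod 3)
x^2: 0·1 + 2·1 = 2 ≡ 2 (mod 3)
x^3: 2·1 = 2 ≡ 2 (mod 3)
Result: 2x^2 + 2x^3

f · g = 2x^2 + 2x^3


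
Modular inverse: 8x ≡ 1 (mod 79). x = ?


Use the extended Euclidean algorithm to write 1 = 8·s + 79·t; then s mod 79 is the inverse.
Euclidean algorithm:
  8 = 0·79 + 8
  79 = 9·8 + 7
  8 = 1·7 + 1
  7 = 7·1 + 0
gcd(8,79) = 1
Back-substitution gives: 8·(10) + 79·(-1) = 1
So 8⁻¹ ≡ 10 ≡ 10 (mod 79)
Check: 8 × 10 = 80 ≡ 1 (mod 79) ✓

8⁻¹ ≡ 10 (mod 79)


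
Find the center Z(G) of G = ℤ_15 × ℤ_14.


Z(G) = {g ∈ G | gx = xg for all x ∈ G}
Direct product of abelian groups is abelian, so Z(G) = G

Z(ℤ_15 × ℤ_14) = ℤ_15 × ℤ_14


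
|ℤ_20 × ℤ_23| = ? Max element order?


|ℤ_20 × ℤ_23| = 20 × 23 = 460
Max element order = lcm(20,23) = 460
Cyclic? Yes (gcd=1)

|ℤ_20×ℤ_23| = 460, max element order = 460


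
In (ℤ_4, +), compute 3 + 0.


Operation: addition mod 4
3 + 0 = (a + b) mod 4 with a = 3, b = 0

3 + 0 = 3


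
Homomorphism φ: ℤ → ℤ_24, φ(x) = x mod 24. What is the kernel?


Kernel = preimage of identity
ker(φ) = {x ∈ ℤ : x ≡ 0 (mod 24)} = 24ℤ = {0, ±24, ±48, ...}

ker(φ) = 24ℤ


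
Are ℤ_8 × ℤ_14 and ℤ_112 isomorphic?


Comparing ℤ_8 × ℤ_14 and ℤ_112:
gcd(8,14) = 2 ≠ 1. Max element order in ℤ_8×ℤ_14 is lcm(8,14) = 56 < 112, so it has no element of order 112

No, ℤ_8 × ℤ_14 ≇ ℤ_112


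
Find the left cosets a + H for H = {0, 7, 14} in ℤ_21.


H = {0, 7, 14}, |H| = 3
Number of cosets = |G|/|H| = 21/3 = 7
0 + H = {0, 7, 14}
1 + H = {1, 8, 15}
2 + H = {2, 9, 16}
3 + H = {3, 10, 17}
4 + H = {4, 11, 18}
5 + H = {5, 12, 19}
6 + H = {6, 13, 20}

Cosets: 0+H={0,7,14}; 1+H={1,8,15}; 2+H={2,9,16}; 3+H={3,10,17}; 4+H={4,11,18}; 5+H={5,12,19}; 6+H={6,13,20}


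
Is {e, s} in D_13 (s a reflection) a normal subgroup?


H = {e, s} in D_13 (s a reflection)
r·s·r⁻¹ = sr⁻² ≠ s for n ≥ 3, so {e, s} is not closed under conjugation

No, not a normal subgroup


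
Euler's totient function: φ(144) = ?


Factor n: 144 = 2^4 × 3^2
φ(n) = n · ∏(1 - 1/p) over distinct primes p | n
φ(144) = 144 · (1 - 1/2) · (1 - 1/3) = 48

φ(144) = 48


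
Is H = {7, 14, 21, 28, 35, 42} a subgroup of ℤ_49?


Subgroup test for H = {7, 14, 21, 28, 35, 42} in (ℤ_49, +):
(1) 0 ∈ H? No
(2) Closure: for all a,b ∈ H, (a+b) mod 49 ∈ H? No  [counterexample: 7 + 42 = 0 ∉ H]
(3) Inverses: for all a ∈ H, -a mod 49 ∈ H? Yes

No, H is not a subgroup of ℤ_49


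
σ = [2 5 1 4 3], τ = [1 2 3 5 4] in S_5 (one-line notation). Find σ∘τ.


σ∘τ: apply τ first, then σ
1 →τ 1 →σ 2
2 →τ 2 →σ 5
3 →τ 3 →σ 1
4 →τ 5 →σ 3
5 →τ 4 →σ 4

σ∘τ = [2 5 1 3 4]


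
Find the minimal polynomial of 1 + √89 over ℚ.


Let α = 1 + √89. Then α - 1 = √89, so (α - 1)² = 89, giving α² - 2α - 88 = 0. Degree 2 and α ∉ ℚ, so this is the minimal polynomial.

Minimal polynomial: x² - 2x - 88


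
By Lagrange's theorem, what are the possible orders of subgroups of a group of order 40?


Lagrange's theorem: |H| divides |G|
|G| = 40
Divisors of 40: 1, 2, 4, 5, 8, 10, 20, 40

Possible subgroup orders: {1, 2, 4, 5, 8, 10, 20, 40}


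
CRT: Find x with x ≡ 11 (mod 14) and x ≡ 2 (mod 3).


m₁ = 14, m₂ = 3, gcd = 1, so CRT applies. M = m₁·m₂ = 42
Let M₁ = M/m₁ = 3, M₂ = M/m₂ = 14
Find y₁ ≡ M₁⁻¹ (mod m₁): 3⁻¹ ≡ 5 (mod 14)
Find y₂ ≡ M₂⁻¹ (mod m₂): 14⁻¹ ≡ 2 (mod 3)
x = a₁·M₁·y₁ + a₂·M₂·y₂ = 11·3·5 + 2·14·2 = 221
Reduce mod 42: x ≡ 11
Check: 11 mod 14 = 11 ✓, 11 mod 3 = 2 ✓

x ≡ 11 (mod 42)


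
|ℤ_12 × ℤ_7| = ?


|A × B| = |A| · |B|
|ℤ_12 × ℤ_7| = 12 × 7 = 84

|ℤ_12 × ℤ_7| = 84


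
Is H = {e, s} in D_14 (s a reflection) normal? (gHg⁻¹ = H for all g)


H = {e, s} in D_14 (s a reflection)
r·s·r⁻¹ = sr⁻² ≠ s for n ≥ 3, so {e, s} is not closed under conjugation

No, not a normal subgroup


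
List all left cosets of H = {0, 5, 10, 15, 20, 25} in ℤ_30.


H = {0, 5, 10, 15, 20, 25}, |H| = 6
Number of cosets = |G|/|H| = 30/6 = 5
0 + H = {0, 5, 10, 15, 20, 25}
1 + H = {1, 6, 11, 16, 21, 26}
2 + H = {2, 7, 12, 17, 22, 27}
3 + H = {3, 8, 13, 18, 23, 28}
4 + H = {4, 9, 14, 19, 24, 29}

Cosets: 0+H={0,5,10,15,20,25}; 1+H={1,6,11,16,21,26}; 2+H={2,7,12,17,22,27}; 3+H={3,8,13,18,23,28}; 4+H={4,9,14,19,24,29}


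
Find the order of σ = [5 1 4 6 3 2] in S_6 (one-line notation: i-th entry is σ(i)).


Cycle decomposition: (1 5 3 4 6 2)
Cycle lengths: 6
Order = lcm(6) = 6

ord(σ) = 6


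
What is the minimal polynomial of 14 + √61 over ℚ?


Let α = 14 + √61. Then α - 14 = √61, so (α - 14)² = 61, giving α² - 28α + 135 = 0. Degree 2 and α ∉ ℚ, so this is the minimal polynomial.

Minimal polynomial: x² - 28x + 135


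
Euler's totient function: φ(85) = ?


Factor n: 85 = 5 × 17
φ(n) = n · ∏(1 - 1/p) over distinct primes p | n
φ(85) = 85 · (1 - 1/5) · (1 - 1/17) = 64

φ(85) = 64


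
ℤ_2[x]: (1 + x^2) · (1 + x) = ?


Expand and collect like terms; reduce coefficients mod 2:
x^0: 1·1 = 1 ≡ 1 (mod 2)
x^1: 1·1 + 0·1 = 1 ≡ 1 (mod 2)
x^2: 0·1 + 1·1 = 1 ≡ 1 (mod 2)
x^3: 1·1 = 1 ≡ 1 (mod 2)
Result: 1 + x + x^2 + x^3

f · g = 1 + x + x^2 + x^3


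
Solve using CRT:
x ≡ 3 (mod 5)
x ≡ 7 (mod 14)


m₁ = 5, m₂ = 14, gcd = 1, so CRT applies. M = m₁·m₂ = 70
Let M₁ = M/m₁ = 14, M₂ = M/m₂ = 5
Find y₁ ≡ M₁⁻¹ (mod m₁): 14⁻¹ ≡ 4 (mod 5)
Find y₂ ≡ M₂⁻¹ (mod m₂): 5⁻¹ ≡ 3 (mod 14)
x = a₁·M₁·y₁ + a₂·M₂·y₂ = 3·14·4 + 7·5·3 = 273
Reduce mod 70: x ≡ 63
Check: 63 mod 5 = 3 ✓, 63 mod 14 = 7 ✓

x ≡ 63 (mod 70)


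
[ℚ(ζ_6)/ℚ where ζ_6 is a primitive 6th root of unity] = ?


[ℚ(ζ_n):ℚ] = deg Φ_n(x) = φ(n). Here φ(6) = 2

[ℚ(ζ_6)/ℚ where ζ_6 is a primitive 6th root of unity] = 2


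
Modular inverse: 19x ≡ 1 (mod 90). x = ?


Use the extended Euclidean algorithm to write 1 = 19·s + 90·t; then s mod 90 is the inverse.
Euclidean algorithm:
  19 = 0·90 + 19
  90 = 4·19 + 14
  19 = 1·14 + 5
  14 = 2·5 + 4
  5 = 1·4 + 1
  4 = 4·1 + 0
gcd(19,90) = 1
Back-substitution gives: 19·(19) + 90·(-4) = 1
So 19⁻¹ ≡ 19 ≡ 19 (mod 90)
Check: 19 × 19 = 361 ≡ 1 (mod 90) ✓

19⁻¹ ≡ 19 (mod 90)


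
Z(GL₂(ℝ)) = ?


Z(G) = {g ∈ G | gx = xg for all x ∈ G}
Only scalar multiples of the identity commute with all invertible matrices

Z(GL₂(ℝ)) = {aI : a ∈ ℝ, a ≠ 0}


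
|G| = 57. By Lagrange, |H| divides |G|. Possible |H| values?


Lagrange's theorem: |H| divides |G|
|G| = 57
Divisors of 57: 1, 3, 19, 57

Possible subgroup orders: {1, 3, 19, 57}


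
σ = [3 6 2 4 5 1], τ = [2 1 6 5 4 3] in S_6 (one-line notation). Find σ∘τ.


σ∘τ: apply τ first, then σ
1 →τ 2 →σ 6
2 →τ 1 →σ 3
3 →τ 6 →σ 1
4 →τ 5 →σ 5
5 →τ 4 →σ 4
6 →τ 3 →σ 2

σ∘τ = [6 3 1 5 4 2]


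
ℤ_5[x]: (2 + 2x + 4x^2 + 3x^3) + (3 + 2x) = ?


Add coefficients mod 5:
x^0: 2 + 3 = 0 (mod 5)
x^1: 2 + 2 = 4 (mod 5)
x^2: 4 + 0 = 4 (mod 5)
x^3: 3 + 0 = 3 (mod 5)
Result: 4x + 4x^2 + 3x^3

f + g = 4x + 4x^2 + 3x^3


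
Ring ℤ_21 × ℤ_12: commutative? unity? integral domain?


Direct product ring; commutative with unity (1,1); but (1,0)·(0,1) = (0,0) gives zero divisors, so not an integral domain
Commutative: Yes
Integral domain: No
Has unity: Yes

ℤ_21 × ℤ_12: Commutative=Yes, Unity=Yes


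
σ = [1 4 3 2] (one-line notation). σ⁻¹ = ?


To find σ⁻¹, swap domain and range:
σ(1) = 1 → σ⁻¹(1) = 1
σ(2) = 4 → σ⁻¹(4) = 2
σ(3) = 3 → σ⁻¹(3) = 3
σ(4) = 2 → σ⁻¹(2) = 4

σ⁻¹ = [1 4 3 2]


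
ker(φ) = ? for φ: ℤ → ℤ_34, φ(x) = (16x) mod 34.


Kernel = preimage of identity
ker(φ) = {x ∈ ℤ : 16x ≡ 0 (mod 34)}. gcd(16,34) = 2, so 16x ≡ 0 (mod 34) ⟺ x ≡ 0 (mod 34/2 = 17). Hence ker(φ) = 17ℤ

ker(φ) = 17ℤ


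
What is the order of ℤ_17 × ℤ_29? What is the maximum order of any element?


|ℤ_17 × ℤ_29| = 17 × 29 = 493
Max element order = lcm(17,29) = 493
Cyclic? Yes (gcd=1)

|ℤ_17×ℤ_29| = 493, max element order = 493


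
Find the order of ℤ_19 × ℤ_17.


|A × B| = |A| · |B|
|ℤ_19 × ℤ_17| = 19 × 17 = 323

|ℤ_19 × ℤ_17| = 323


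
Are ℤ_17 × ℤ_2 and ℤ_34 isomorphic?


Comparing ℤ_17 × ℤ_2 and ℤ_34:
gcd(17,2) = 1, so ℤ_17 × ℤ_2 ≅ ℤ_34 (CRT)

Yes, ℤ_17 × ℤ_2 ≅ ℤ_34


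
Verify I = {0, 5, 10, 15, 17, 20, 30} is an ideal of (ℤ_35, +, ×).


Check ideal conditions for I = {0, 5, 10, 15, 17, 20, 30} in ℤ_35:
(1) I is an additive subgroup? No
(2) For r ∈ ℤ_35 and a ∈ I: r·a ∈ I? No  [counterexample: r=2, a=17, r·a mod 35 = 34 ∉ I]

No, I is not an ideal of ℤ_35


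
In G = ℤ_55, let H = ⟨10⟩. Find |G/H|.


|⟨10⟩| = n / gcd(10, 55) = 55 / 5 = 11
H is normal (ℤ_55 is abelian).
|G/H| = |G| / |H| = 55 / 11 = 5

|G/H| = 5


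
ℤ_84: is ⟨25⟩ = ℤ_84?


g generates ℤ_n iff gcd(g, n) = 1
gcd(25, 84) = 1
Since gcd = 1, 25 is a generator.

Yes, 25 generates ℤ_84


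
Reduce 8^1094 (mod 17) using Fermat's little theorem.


Fermat's little theorem: if p is prime and gcd(a,p)=1, then a^(p-1) ≡ 1 (mod p)
p = 17 is prime, gcd(8,17) = 1
Reduce exponent: 1094 mod 16 = 6
So 8^1094 ≡ 8^6 (mod 17)
8^6 mod 17 = 4

8^1094 ≡ 4 (mod 17)


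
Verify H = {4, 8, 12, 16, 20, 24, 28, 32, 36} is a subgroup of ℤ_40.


Subgroup test for H = {4, 8, 12, 16, 20, 24, 28, 32, 36} in (ℤ_40, +):
(1) 0 ∈ H? No
(2) Closure: for all a,b ∈ H, (a+b) mod 40 ∈ H? No  [counterexample: 4 + 36 = 0 ∉ H]
(3) Inverses: for all a ∈ H, -a mod 40 ∈ H? Yes

No, H is not a subgroup of ℤ_40


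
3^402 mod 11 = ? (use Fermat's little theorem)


Fermat's little theorem: if p is prime and gcd(a,p)=1, then a^(p-1) ≡ 1 (mod p)
p = 11 is prime, gcd(3,11) = 1
Reduce exponent: 402 mod 10 = 2
So 3^402 ≡ 3^2 (mod 11)
3^2 mod 11 = 9

3^402 ≡ 9 (mod 11)


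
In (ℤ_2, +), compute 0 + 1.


Operation: addition mod 2
0 + 1 = (a + b) mod 2 with a = 0, b = 1

0 + 1 = 1


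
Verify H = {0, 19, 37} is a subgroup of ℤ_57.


Subgroup test for H = {0, 19, 37} in (ℤ_57, +):
(1) 0 ∈ H? Yes
(2) Closure: for all a,b ∈ H, (a+b) mod 57 ∈ H? No  [counterexample: 19 + 19 = 38 ∉ H]
(3) Inverses: for all a ∈ H, -a mod 57 ∈ H? No

No, H is not a subgroup of ℤ_57


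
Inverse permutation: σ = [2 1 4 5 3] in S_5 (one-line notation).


To find σ⁻¹, swap domain and range:
σ(1) = 2 → σ⁻¹(2) = 1
σ(2) = 1 → σ⁻¹(1) = 2
σ(3) = 4 → σ⁻¹(4) = 3
σ(4) = 5 → σ⁻¹(5) = 4
σ(5) = 3 → σ⁻¹(3) = 5

σ⁻¹ = [2 1 5 3 4]


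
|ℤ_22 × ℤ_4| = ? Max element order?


|ℤ_22 × ℤ_4| = 22 × 4 = 88
Max element order = lcm(22,4) = 44
Cyclic? No (gcd=2)

|ℤ_22×ℤ_4| = 88, max element order = 44


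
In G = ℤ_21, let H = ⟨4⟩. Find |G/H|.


|⟨4⟩| = n / gcd(4, 21) = 21 / 1 = 21
H is normal (ℤ_21 is abelian).
|G/H| = |G| / |H| = 21 / 21 = 1

|G/H| = 1


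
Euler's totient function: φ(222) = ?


Factor n: 222 = 2 × 3 × 37
φ(n) = n · ∏(1 - 1/p) over distinct primes p | n
φ(222) = 222 · (1 - 1/2) · (1 - 1/3) · (1 - 1/37) = 72

φ(222) = 72


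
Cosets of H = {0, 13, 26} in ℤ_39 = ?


H = {0, 13, 26}, |H| = 3
Number of cosets = |G|/|H| = 39/3 = 13
0 + H = {0, 13, 26}
1 + H = {1, 14, 27}
2 + H = {2, 15, 28}
3 + H = {3, 16, 29}
4 + H = {4, 17, 30}
5 + H = {5, 18, 31}
6 + H = {6, 19, 32}
7 + H = {7, 20, 33}
8 + H = {8, 21, 34}
9 + H = {9, 22, 35}
10 + H = {10, 23, 36}
11 + H = {11, 24, 37}
12 + H = {12, 25, 38}

Cosets: 0+H={0,13,26}; 1+H={1,14,27}; 2+H={2,15,28}; 3+H={3,16,29}; 4+H={4,17,30}; 5+H={5,18,31}; 6+H={6,19,32}; 7+H={7,20,33}; 8+H={8,21,34}; 9+H={9,22,35}; 10+H={10,23,36}; 11+H={11,24,37}; 12+H={12,25,38}


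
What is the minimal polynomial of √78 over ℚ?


√78 satisfies x² - 78 = 0, irreducible over ℚ since 78 is squarefree

Minimal polynomial: x² - 78


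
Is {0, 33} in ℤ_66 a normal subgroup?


H = {0, 33} in ℤ_66
ℤ_66 is abelian; every subgroup of an abelian group is normal

Yes, normal subgroup


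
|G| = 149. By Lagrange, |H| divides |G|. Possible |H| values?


Lagrange's theorem: |H| divides |G|
|G| = 149
Divisors of 149: 1, 149

Possible subgroup orders: {1, 149}


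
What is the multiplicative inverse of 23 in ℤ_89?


Use the extended Euclidean algorithm to write 1 = 23·s + 89·t; then s mod 89 is the inverse.
Euclidean algorithm:
  23 = 0·89 + 23
  89 = 3·23 + 20
  23 = 1·20 + 3
  20 = 6·3 + 2
  3 = 1·2 + 1
  2 = 2·1 + 0
gcd(23,89) = 1
Back-substitution gives: 23·(31) + 89·(-8) = 1
So 23⁻¹ ≡ 31 ≡ 31 (mod 89)
Check: 23 × 31 = 713 ≡ 1 (mod 89) ✓

23⁻¹ ≡ 31 (mod 89)


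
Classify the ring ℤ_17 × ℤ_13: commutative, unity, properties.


Direct product ring; commutative with unity (1,1); but (1,0)·(0,1) = (0,0) gives zero divisors, so not an integral domain
Commutative: Yes
Integral domain: No
Has unity: Yes

ℤ_17 × ℤ_13: Commutative=Yes, Unity=Yes


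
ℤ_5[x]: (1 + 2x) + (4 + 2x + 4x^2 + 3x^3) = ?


Add coefficients mod 5:
x^0: 1 + 4 = 0 (mod 5)
x^1: 2 + 2 = 4 (mod 5)
x^2: 0 + 4 = 4 (mod 5)
x^3: 0 + 3 = 3 (mod 5)
Result: 4x + 4x^2 + 3x^3

f + g = 4x + 4x^2 + 3x^3


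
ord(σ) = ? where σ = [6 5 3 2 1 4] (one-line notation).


Cycle decomposition: (1 6 4 2 5)
Cycle lengths: 5
Order = lcm(5) = 5

ord(σ) = 5


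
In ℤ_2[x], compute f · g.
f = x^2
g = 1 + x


Expand and collect like terms; reduce coefficients mod 2:
x^0: 0·1 = 0 ≡ 0 (mod 2)
x^1: 0·1 + 0·1 = 0 ≡ 0 (mod 2)
x^2: 0·1 + 1·1 = 1 ≡ 1 (mod 2)
x^3: 1·1 = 1 ≡ 1 (mod 2)
Result: x^2 + x^3

f · g = x^2 + x^3


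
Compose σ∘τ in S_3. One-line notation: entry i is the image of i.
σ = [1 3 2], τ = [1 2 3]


σ∘τ: apply τ first, then σ
1 →τ 1 →σ 1
2 →τ 2 →σ 3
3 →τ 3 →σ 2

σ∘τ = [1 3 2]


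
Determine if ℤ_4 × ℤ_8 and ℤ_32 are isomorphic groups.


Comparing ℤ_4 × ℤ_8 and ℤ_32:
gcd(4,8) = 4 ≠ 1. Max element order in ℤ_4×ℤ_8 is lcm(4,8) = 8 < 32, so it has no element of order 32

No, ℤ_4 × ℤ_8 ≇ ℤ_32


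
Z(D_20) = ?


Z(G) = {g ∈ G | gx = xg for all x ∈ G}
For even n, Z(D_n) = {e, r^(n/2)}: the 180° rotation r^10 commutes with every reflection and rotation

Z(D_20) = {e, r^10}


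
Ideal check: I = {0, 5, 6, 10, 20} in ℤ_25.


Check ideal conditions for I = {0, 5, 6, 10, 20} in ℤ_25:
(1) I is an additive subgroup? No
(2) For r ∈ ℤ_25 and a ∈ I: r·a ∈ I? No  [counterexample: r=2, a=6, r·a mod 25 = 12 ∉ I]

No, I is not an ideal of ℤ_25


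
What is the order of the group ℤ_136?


ℤ_n has n elements.

|ℤ_136| = 136


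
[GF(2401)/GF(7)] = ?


GF(2401) = GF(7^4), so the extension degree is 4

[GF(2401)/GF(7)] = 4


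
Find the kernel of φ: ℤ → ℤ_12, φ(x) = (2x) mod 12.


Kernel = preimage of identity
ker(φ) = {x ∈ ℤ : 2x ≡ 0 (mod 12)}. gcd(2,12) = 2, so 2x ≡ 0 (mod 12) ⟺ x ≡ 0 (mod 12/2 = 6). Hence ker(φ) = 6ℤ

ker(φ) = 6ℤ


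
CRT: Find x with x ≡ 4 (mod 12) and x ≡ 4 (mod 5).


m₁ = 12, m₂ = 5, gcd = 1, so CRT applies. M = m₁·m₂ = 60
Let M₁ = M/m₁ = 5, M₂ = M/m₂ = 12
Find y₁ ≡ M₁⁻¹ (mod m₁): 5⁻¹ ≡ 5 (mod 12)
Find y₂ ≡ M₂⁻¹ (mod m₂): 12⁻¹ ≡ 3 (mod 5)
x = a₁·M₁·y₁ + a₂·M₂·y₂ = 4·5·5 + 4·12·3 = 244
Reduce mod 60: x ≡ 4
Check: 4 mod 12 = 4 ✓, 4 mod 5 = 4 ✓

x ≡ 4 (mod 60)


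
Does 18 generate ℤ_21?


g generates ℤ_n iff gcd(g, n) = 1
gcd(18, 21) = 3
Since gcd = 3 ≠ 1, ⟨18⟩ has order 7 < 21, so 18 is not a generator.

No, 18 does not generate ℤ_21


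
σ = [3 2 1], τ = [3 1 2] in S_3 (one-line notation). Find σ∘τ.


σ∘τ: apply τ first, then σ
1 →τ 3 →σ 1
2 →τ 1 →σ 3
3 →τ 2 →σ 2

σ∘τ = [1 3 2]


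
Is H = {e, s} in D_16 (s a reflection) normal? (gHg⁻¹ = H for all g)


H = {e, s} in D_16 (s a reflection)
r·s·r⁻¹ = sr⁻² ≠ s for n ≥ 3, so {e, s} is not closed under conjugation

No, not a normal subgroup


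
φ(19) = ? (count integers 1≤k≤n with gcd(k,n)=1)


φ(n) = count of k ∈ {1,...,n} with gcd(k,n)=1
Coprimes to 19: {1, 2, 3, 4, 5, 6, 7, 8, 9, 10, 11, 12, 13, 14, 15, 16, 17, 18}
Count: 18

φ(19) = 18


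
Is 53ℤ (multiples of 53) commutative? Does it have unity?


53ℤ is a commutative ring under +,× but has no multiplicative identity (1 ∉ 53ℤ); it has no zero divisors, but without unity it is not an integral domain
Commutative: Yes
Integral domain: No
Has unity: No

53ℤ (multiples of 53): Commutative=Yes, Unity=No


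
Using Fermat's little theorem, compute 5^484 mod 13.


Fermat's little theorem: if p is prime and gcd(a,p)=1, then a^(p-1) ≡ 1 (mod p)
p = 13 is prime, gcd(5,13) = 1
Reduce exponent: 484 mod 12 = 4
So 5^484 ≡ 5^4 (mod 13)
5^4 mod 13 = 1

5^484 ≡ 1 (mod 13)


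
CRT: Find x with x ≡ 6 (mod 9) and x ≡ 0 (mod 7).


m₁ = 9, m₂ = 7, gcd = 1, so CRT applies. M = m₁·m₂ = 63
Let M₁ = M/m₁ = 7, M₂ = M/m₂ = 9
Find y₁ ≡ M₁⁻¹ (mod m₁): 7⁻¹ ≡ 4 (mod 9)
Find y₂ ≡ M₂⁻¹ (mod m₂): 9⁻¹ ≡ 4 (mod 7)
x = a₁·M₁·y₁ + a₂·M₂·y₂ = 6·7·4 + 0·9·4 = 168
Reduce mod 63: x ≡ 42
Check: 42 mod 9 = 6 ✓, 42 mod 7 = 0 ✓

x ≡ 42 (mod 63)


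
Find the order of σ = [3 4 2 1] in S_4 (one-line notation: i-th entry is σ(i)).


Cycle decomposition: (1 3 2 4)
Cycle lengths: 4
Order = lcm(4) = 4

ord(σ) = 4


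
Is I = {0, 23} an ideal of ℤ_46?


Check ideal conditions for I = {0, 23} in ℤ_46:
(1) I is an additive subgroup? Yes
(2) For r ∈ ℤ_46 and a ∈ I: r·a ∈ I? Yes

Yes, I is an ideal of ℤ_46


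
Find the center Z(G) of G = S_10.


Z(G) = {g ∈ G | gx = xg for all x ∈ G}
S_n is non-abelian for n ≥ 3; Z(S_10) is trivial

Z(S_10) = {e}


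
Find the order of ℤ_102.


ℤ_n has n elements.

|ℤ_102| = 102


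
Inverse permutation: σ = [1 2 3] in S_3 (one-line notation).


To find σ⁻¹, swap domain and range:
σ(1) = 1 → σ⁻¹(1) = 1
σ(2) = 2 → σ⁻¹(2) = 2
σ(3) = 3 → σ⁻¹(3) = 3

σ⁻¹ = [1 2 3]


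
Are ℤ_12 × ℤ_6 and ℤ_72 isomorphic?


Comparing ℤ_12 × ℤ_6 and ℤ_72:
gcd(12,6) = 6 ≠ 1. Max element order in ℤ_12×ℤ_6 is lcm(12,6) = 12 < 72, so it has no element of order 72

No, ℤ_12 × ℤ_6 ≇ ℤ_72


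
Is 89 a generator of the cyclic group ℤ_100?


g generates ℤ_n iff gcd(g, n) = 1
gcd(89, 100) = 1
Since gcd = 1, 89 is a generator.

Yes, 89 generates ℤ_100


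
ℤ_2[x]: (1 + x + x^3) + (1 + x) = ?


Add coefficients mod 2:
x^0: 1 + 1 = 0 (mod 2)
x^1: 1 + 1 = 0 (mod 2)
x^2: 0 + 0 = 0 (mod 2)
x^3: 1 + 0 = 1 (mod 2)
Result: x^3

f + g = x^3


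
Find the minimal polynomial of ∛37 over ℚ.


∛37 satisfies x³ - 37 = 0, irreducible over ℚ (no rational root; 37 is not a perfect cube)

Minimal polynomial: x³ - 37


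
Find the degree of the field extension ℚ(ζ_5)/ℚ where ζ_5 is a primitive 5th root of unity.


[ℚ(ζ_n):ℚ] = deg Φ_n(x) = φ(n). Here φ(5) = 4

[ℚ(ζ_5)/ℚ where ζ_5 is a primitive 5th root of unity] = 4


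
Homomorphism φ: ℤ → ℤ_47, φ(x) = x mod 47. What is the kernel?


Kernel = preimage of identity
ker(φ) = {x ∈ ℤ : x ≡ 0 (mod 47)} = 47ℤ = {0, ±47, ±94, ...}

ker(φ) = 47ℤ


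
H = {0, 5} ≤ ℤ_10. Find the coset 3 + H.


3 + H = {3 + h (mod 10) : h ∈ H}
3+0=3, 3+5=8

3 + H = {3, 8}


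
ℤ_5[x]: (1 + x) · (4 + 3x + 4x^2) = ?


Expand and collect like terms; reduce coefficients mod 5:
x^0: 1·4 = 4 ≡ 4 (mod 5)
x^1: 1·3 + 1·4 = 7 ≡ 2 (mod 5)
x^2: 1·4 + 1·3 = 7 ≡ 2 (mod 5)
x^3: 1·4 = 4 ≡ 4 (mod 5)
Result: 4 + 2x + 2x^2 + 4x^3

f · g = 4 + 2x + 2x^2 + 4x^3


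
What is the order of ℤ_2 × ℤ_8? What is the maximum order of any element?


|ℤ_2 × ℤ_8| = 2 × 8 = 16
Max element order = lcm(2,8) = 8
Cyclic? No (gcd=2)

|ℤ_2×ℤ_8| = 16, max element order = 8


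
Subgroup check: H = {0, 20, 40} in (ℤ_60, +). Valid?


Subgroup test for H = {0, 20, 40} in (ℤ_60, +):
(1) 0 ∈ H? Yes
(2) Closure: for all a,b ∈ H, (a+b) mod 60 ∈ H? Yes
(3) Inverses: for all a ∈ H, -a mod 60 ∈ H? Yes

Yes, H is a subgroup of ℤ_60


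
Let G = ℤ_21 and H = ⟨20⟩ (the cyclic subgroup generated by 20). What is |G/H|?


|⟨20⟩| = n / gcd(20, 21) = 21 / 1 = 21
H is normal (ℤ_21 is abelian).
|G/H| = |G| / |H| = 21 / 21 = 1

|G/H| = 1


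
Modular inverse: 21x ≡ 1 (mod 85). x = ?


Use the extended Euclidean algorithm to write 1 = 21·s + 85·t; then s mod 85 is the inverse.
Euclidean algorithm:
  21 = 0·85 + 21
  85 = 4·21 + 1
  21 = 21·1 + 0
gcd(21,85) = 1
Back-substitution gives: 21·(-4) + 85·(1) = 1
So 21⁻¹ ≡ -4 ≡ 81 (mod 85)
Check: 21 × 81 = 1701 ≡ 1 (mod 85) ✓

21⁻¹ ≡ 81 (mod 85)


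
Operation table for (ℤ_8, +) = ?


Elements: {0, 1, 2, 3, 4, 5, 6, 7}
Operation: addition mod 8
Entry (a, b) = (a + b) mod 8

Cayley table:
  | 0 | 1 | 2 | 3 | 4 | 5 | 6 | 7
0 | 0 | 1 | 2 | 3 | 4 | 5 | 6 | 7
1 | 1 | 2 | 3 | 4 | 5 | 6 | 7 | 0
2 | 2 | 3 | 4 | 5 | 6 | 7 | 0 | 1
3 | 3 | 4 | 5 | 6 | 7 | 0 | 1 | 2
4 | 4 | 5 | 6 | 7 | 0 | 1 | 2 | 3
5 | 5 | 6 | 7 | 0 | 1 | 2 | 3 | 4
6 | 6 | 7 | 0 | 1 | 2 | 3 | 4 | 5
7 | 7 | 0 | 1 | 2 | 3 | 4 | 5 | 6
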